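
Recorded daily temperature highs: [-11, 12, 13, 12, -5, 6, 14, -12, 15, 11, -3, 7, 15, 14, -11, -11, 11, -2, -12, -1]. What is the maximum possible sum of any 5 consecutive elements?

45

(-11, 12, 13, 12, -5) → sum 21
(12, 13, 12, -5, 6) → sum 38
(13, 12, -5, 6, 14) → sum 40
(12, -5, 6, 14, -12) → sum 15
(-5, 6, 14, -12, 15) → sum 18
(6, 14, -12, 15, 11) → sum 34
(14, -12, 15, 11, -3) → sum 25
(-12, 15, 11, -3, 7) → sum 18
(15, 11, -3, 7, 15) → sum 45
(11, -3, 7, 15, 14) → sum 44
(-3, 7, 15, 14, -11) → sum 22
(7, 15, 14, -11, -11) → sum 14
(15, 14, -11, -11, 11) → sum 18
(14, -11, -11, 11, -2) → sum 1
(-11, -11, 11, -2, -12) → sum -25
(-11, 11, -2, -12, -1) → sum -15
Maximum of these is 45.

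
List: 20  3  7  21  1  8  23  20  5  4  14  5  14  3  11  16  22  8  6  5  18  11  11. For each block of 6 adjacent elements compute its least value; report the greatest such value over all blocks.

5

Each size-6 window and its min:
(20, 3, 7, 21, 1, 8) → min 1
(3, 7, 21, 1, 8, 23) → min 1
(7, 21, 1, 8, 23, 20) → min 1
(21, 1, 8, 23, 20, 5) → min 1
(1, 8, 23, 20, 5, 4) → min 1
(8, 23, 20, 5, 4, 14) → min 4
(23, 20, 5, 4, 14, 5) → min 4
(20, 5, 4, 14, 5, 14) → min 4
(5, 4, 14, 5, 14, 3) → min 3
(4, 14, 5, 14, 3, 11) → min 3
(14, 5, 14, 3, 11, 16) → min 3
(5, 14, 3, 11, 16, 22) → min 3
(14, 3, 11, 16, 22, 8) → min 3
(3, 11, 16, 22, 8, 6) → min 3
(11, 16, 22, 8, 6, 5) → min 5
(16, 22, 8, 6, 5, 18) → min 5
(22, 8, 6, 5, 18, 11) → min 5
(8, 6, 5, 18, 11, 11) → min 5
Greatest of these is 5.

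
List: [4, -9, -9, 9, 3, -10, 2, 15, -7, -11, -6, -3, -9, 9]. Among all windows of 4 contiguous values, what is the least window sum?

[4, -9, -9, 9] → sum -5
[-9, -9, 9, 3] → sum -6
[-9, 9, 3, -10] → sum -7
[9, 3, -10, 2] → sum 4
[3, -10, 2, 15] → sum 10
[-10, 2, 15, -7] → sum 0
[2, 15, -7, -11] → sum -1
[15, -7, -11, -6] → sum -9
[-7, -11, -6, -3] → sum -27
[-11, -6, -3, -9] → sum -29
[-6, -3, -9, 9] → sum -9
Least of these is -29.

-29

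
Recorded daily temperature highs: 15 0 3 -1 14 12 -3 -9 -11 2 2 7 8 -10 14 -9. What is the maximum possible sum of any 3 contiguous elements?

25

(15, 0, 3) → sum 18
(0, 3, -1) → sum 2
(3, -1, 14) → sum 16
(-1, 14, 12) → sum 25
(14, 12, -3) → sum 23
(12, -3, -9) → sum 0
(-3, -9, -11) → sum -23
(-9, -11, 2) → sum -18
(-11, 2, 2) → sum -7
(2, 2, 7) → sum 11
(2, 7, 8) → sum 17
(7, 8, -10) → sum 5
(8, -10, 14) → sum 12
(-10, 14, -9) → sum -5
Maximum of these is 25.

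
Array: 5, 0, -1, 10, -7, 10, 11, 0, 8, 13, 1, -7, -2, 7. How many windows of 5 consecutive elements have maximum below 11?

2

[5, 0, -1, 10, -7] → max 10  < 11 ✓
[0, -1, 10, -7, 10] → max 10  < 11 ✓
[-1, 10, -7, 10, 11] → max 11
[10, -7, 10, 11, 0] → max 11
[-7, 10, 11, 0, 8] → max 11
[10, 11, 0, 8, 13] → max 13
[11, 0, 8, 13, 1] → max 13
[0, 8, 13, 1, -7] → max 13
[8, 13, 1, -7, -2] → max 13
[13, 1, -7, -2, 7] → max 13
2 windows satisfy the condition.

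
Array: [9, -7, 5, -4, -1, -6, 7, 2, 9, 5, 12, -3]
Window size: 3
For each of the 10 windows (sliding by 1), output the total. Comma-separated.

[9, -7, 5] → sum 7
[-7, 5, -4] → sum -6
[5, -4, -1] → sum 0
[-4, -1, -6] → sum -11
[-1, -6, 7] → sum 0
[-6, 7, 2] → sum 3
[7, 2, 9] → sum 18
[2, 9, 5] → sum 16
[9, 5, 12] → sum 26
[5, 12, -3] → sum 14

7, -6, 0, -11, 0, 3, 18, 16, 26, 14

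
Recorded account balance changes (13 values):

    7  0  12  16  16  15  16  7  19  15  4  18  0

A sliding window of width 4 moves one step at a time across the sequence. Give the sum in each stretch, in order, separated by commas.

7 0 12 16 → sum 35
0 12 16 16 → sum 44
12 16 16 15 → sum 59
16 16 15 16 → sum 63
16 15 16 7 → sum 54
15 16 7 19 → sum 57
16 7 19 15 → sum 57
7 19 15 4 → sum 45
19 15 4 18 → sum 56
15 4 18 0 → sum 37

35, 44, 59, 63, 54, 57, 57, 45, 56, 37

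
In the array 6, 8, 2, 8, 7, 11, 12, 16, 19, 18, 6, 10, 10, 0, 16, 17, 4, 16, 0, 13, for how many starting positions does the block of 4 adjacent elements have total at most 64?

16

6 8 2 8 → sum 24  ≤ 64 ✓
8 2 8 7 → sum 25  ≤ 64 ✓
2 8 7 11 → sum 28  ≤ 64 ✓
8 7 11 12 → sum 38  ≤ 64 ✓
7 11 12 16 → sum 46  ≤ 64 ✓
11 12 16 19 → sum 58  ≤ 64 ✓
12 16 19 18 → sum 65
16 19 18 6 → sum 59  ≤ 64 ✓
19 18 6 10 → sum 53  ≤ 64 ✓
18 6 10 10 → sum 44  ≤ 64 ✓
6 10 10 0 → sum 26  ≤ 64 ✓
10 10 0 16 → sum 36  ≤ 64 ✓
10 0 16 17 → sum 43  ≤ 64 ✓
0 16 17 4 → sum 37  ≤ 64 ✓
16 17 4 16 → sum 53  ≤ 64 ✓
17 4 16 0 → sum 37  ≤ 64 ✓
4 16 0 13 → sum 33  ≤ 64 ✓
16 windows satisfy the condition.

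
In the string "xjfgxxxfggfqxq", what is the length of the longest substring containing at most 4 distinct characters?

[x] 1 distinct, len 1
[x, j] 2 distinct, len 2
[x, j, f] 3 distinct, len 3
[x, j, f, g] 4 distinct, len 4
[x, j, f, g, x] 4 distinct, len 5
[x, j, f, g, x, x] 4 distinct, len 6
[x, j, f, g, x, x, x] 4 distinct, len 7
[x, j, f, g, x, x, x, f] 4 distinct, len 8
[x, j, f, g, x, x, x, f, g] 4 distinct, len 9
[x, j, f, g, x, x, x, f, g, g] 4 distinct, len 10
[x, j, f, g, x, x, x, f, g, g, f] 4 distinct, len 11
[f, g, x, x, x, f, g, g, f, q] 4 distinct, len 10
[f, g, x, x, x, f, g, g, f, q, x] 4 distinct, len 11
[f, g, x, x, x, f, g, g, f, q, x, q] 4 distinct, len 12
Longest length with ≤4 distinct: 12.

12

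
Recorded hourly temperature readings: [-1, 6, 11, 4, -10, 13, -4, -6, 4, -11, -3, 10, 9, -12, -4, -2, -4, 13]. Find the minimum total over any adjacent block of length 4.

Window sums for each of the 15 positions:
-1 6 11 4 → sum 20
6 11 4 -10 → sum 11
11 4 -10 13 → sum 18
4 -10 13 -4 → sum 3
-10 13 -4 -6 → sum -7
13 -4 -6 4 → sum 7
-4 -6 4 -11 → sum -17
-6 4 -11 -3 → sum -16
4 -11 -3 10 → sum 0
-11 -3 10 9 → sum 5
-3 10 9 -12 → sum 4
10 9 -12 -4 → sum 3
9 -12 -4 -2 → sum -9
-12 -4 -2 -4 → sum -22
-4 -2 -4 13 → sum 3
Minimum of these is -22.

-22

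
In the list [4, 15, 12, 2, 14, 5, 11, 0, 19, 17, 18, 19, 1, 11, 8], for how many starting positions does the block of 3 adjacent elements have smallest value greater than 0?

(4, 15, 12) → min 4  > 0 ✓
(15, 12, 2) → min 2  > 0 ✓
(12, 2, 14) → min 2  > 0 ✓
(2, 14, 5) → min 2  > 0 ✓
(14, 5, 11) → min 5  > 0 ✓
(5, 11, 0) → min 0
(11, 0, 19) → min 0
(0, 19, 17) → min 0
(19, 17, 18) → min 17  > 0 ✓
(17, 18, 19) → min 17  > 0 ✓
(18, 19, 1) → min 1  > 0 ✓
(19, 1, 11) → min 1  > 0 ✓
(1, 11, 8) → min 1  > 0 ✓
10 windows satisfy the condition.

10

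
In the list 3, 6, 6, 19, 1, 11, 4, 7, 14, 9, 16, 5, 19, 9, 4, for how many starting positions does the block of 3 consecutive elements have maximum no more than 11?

(3, 6, 6) → max 6  ≤ 11 ✓
(6, 6, 19) → max 19
(6, 19, 1) → max 19
(19, 1, 11) → max 19
(1, 11, 4) → max 11  ≤ 11 ✓
(11, 4, 7) → max 11  ≤ 11 ✓
(4, 7, 14) → max 14
(7, 14, 9) → max 14
(14, 9, 16) → max 16
(9, 16, 5) → max 16
(16, 5, 19) → max 19
(5, 19, 9) → max 19
(19, 9, 4) → max 19
3 windows satisfy the condition.

3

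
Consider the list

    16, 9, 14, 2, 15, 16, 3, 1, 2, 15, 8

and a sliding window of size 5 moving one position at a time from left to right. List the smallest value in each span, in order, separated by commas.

2, 2, 2, 1, 1, 1, 1

(16, 9, 14, 2, 15) → min 2
(9, 14, 2, 15, 16) → min 2
(14, 2, 15, 16, 3) → min 2
(2, 15, 16, 3, 1) → min 1
(15, 16, 3, 1, 2) → min 1
(16, 3, 1, 2, 15) → min 1
(3, 1, 2, 15, 8) → min 1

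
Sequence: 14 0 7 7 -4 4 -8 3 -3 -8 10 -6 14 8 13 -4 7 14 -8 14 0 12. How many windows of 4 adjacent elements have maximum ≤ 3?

1

(14, 0, 7, 7) → max 14
(0, 7, 7, -4) → max 7
(7, 7, -4, 4) → max 7
(7, -4, 4, -8) → max 7
(-4, 4, -8, 3) → max 4
(4, -8, 3, -3) → max 4
(-8, 3, -3, -8) → max 3  ≤ 3 ✓
(3, -3, -8, 10) → max 10
(-3, -8, 10, -6) → max 10
(-8, 10, -6, 14) → max 14
(10, -6, 14, 8) → max 14
(-6, 14, 8, 13) → max 14
(14, 8, 13, -4) → max 14
(8, 13, -4, 7) → max 13
(13, -4, 7, 14) → max 14
(-4, 7, 14, -8) → max 14
(7, 14, -8, 14) → max 14
(14, -8, 14, 0) → max 14
(-8, 14, 0, 12) → max 14
1 window satisfy the condition.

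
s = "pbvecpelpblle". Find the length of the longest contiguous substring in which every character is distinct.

add p: [p] len 1
add b: [p, b] len 2
add v: [p, b, v] len 3
add e: [p, b, v, e] len 4
add c: [p, b, v, e, c] len 5
add p (repeat p, move left end past it): [b, v, e, c, p] len 5
add e (repeat e, move left end past it): [c, p, e] len 3
add l: [c, p, e, l] len 4
add p (repeat p, move left end past it): [e, l, p] len 3
add b: [e, l, p, b] len 4
add l (repeat l, move left end past it): [p, b, l] len 3
add l (repeat l, move left end past it): [l] len 1
add e: [l, e] len 2
Longest all-distinct length: 5.

5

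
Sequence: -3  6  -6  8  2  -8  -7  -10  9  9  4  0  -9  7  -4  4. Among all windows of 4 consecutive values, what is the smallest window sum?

-23

Window sums for each of the 13 positions:
[-3, 6, -6, 8] → sum 5
[6, -6, 8, 2] → sum 10
[-6, 8, 2, -8] → sum -4
[8, 2, -8, -7] → sum -5
[2, -8, -7, -10] → sum -23
[-8, -7, -10, 9] → sum -16
[-7, -10, 9, 9] → sum 1
[-10, 9, 9, 4] → sum 12
[9, 9, 4, 0] → sum 22
[9, 4, 0, -9] → sum 4
[4, 0, -9, 7] → sum 2
[0, -9, 7, -4] → sum -6
[-9, 7, -4, 4] → sum -2
Smallest of these is -23.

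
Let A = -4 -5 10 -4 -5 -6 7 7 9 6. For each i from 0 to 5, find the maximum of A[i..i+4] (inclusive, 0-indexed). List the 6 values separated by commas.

(-4, -5, 10, -4, -5) → max 10
(-5, 10, -4, -5, -6) → max 10
(10, -4, -5, -6, 7) → max 10
(-4, -5, -6, 7, 7) → max 7
(-5, -6, 7, 7, 9) → max 9
(-6, 7, 7, 9, 6) → max 9

10, 10, 10, 7, 9, 9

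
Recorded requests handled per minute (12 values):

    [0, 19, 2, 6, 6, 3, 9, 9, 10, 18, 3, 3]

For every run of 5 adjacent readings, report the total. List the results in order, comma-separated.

Sliding a size-5 window across the 12 values:
[0, 19, 2, 6, 6] → sum 33
[19, 2, 6, 6, 3] → sum 36
[2, 6, 6, 3, 9] → sum 26
[6, 6, 3, 9, 9] → sum 33
[6, 3, 9, 9, 10] → sum 37
[3, 9, 9, 10, 18] → sum 49
[9, 9, 10, 18, 3] → sum 49
[9, 10, 18, 3, 3] → sum 43

33, 36, 26, 33, 37, 49, 49, 43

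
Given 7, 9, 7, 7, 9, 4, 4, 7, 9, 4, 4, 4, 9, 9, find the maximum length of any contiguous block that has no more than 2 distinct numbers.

6

add 7: window [7] (1 distinct), len 1
add 9: window [7, 9] (2 distinct), len 2
add 7: window [7, 9, 7] (2 distinct), len 3
add 7: window [7, 9, 7, 7] (2 distinct), len 4
add 9: window [7, 9, 7, 7, 9] (2 distinct), len 5
add 4: window [9, 4] (2 distinct), len 2
add 4: window [9, 4, 4] (2 distinct), len 3
add 7: window [4, 4, 7] (2 distinct), len 3
add 9: window [7, 9] (2 distinct), len 2
add 4: window [9, 4] (2 distinct), len 2
add 4: window [9, 4, 4] (2 distinct), len 3
add 4: window [9, 4, 4, 4] (2 distinct), len 4
add 9: window [9, 4, 4, 4, 9] (2 distinct), len 5
add 9: window [9, 4, 4, 4, 9, 9] (2 distinct), len 6
Longest length with ≤2 distinct: 6.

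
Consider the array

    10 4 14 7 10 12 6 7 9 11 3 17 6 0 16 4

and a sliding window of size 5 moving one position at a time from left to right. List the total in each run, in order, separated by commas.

45, 47, 49, 42, 44, 45, 36, 47, 46, 37, 42, 43

(10, 4, 14, 7, 10) → sum 45
(4, 14, 7, 10, 12) → sum 47
(14, 7, 10, 12, 6) → sum 49
(7, 10, 12, 6, 7) → sum 42
(10, 12, 6, 7, 9) → sum 44
(12, 6, 7, 9, 11) → sum 45
(6, 7, 9, 11, 3) → sum 36
(7, 9, 11, 3, 17) → sum 47
(9, 11, 3, 17, 6) → sum 46
(11, 3, 17, 6, 0) → sum 37
(3, 17, 6, 0, 16) → sum 42
(17, 6, 0, 16, 4) → sum 43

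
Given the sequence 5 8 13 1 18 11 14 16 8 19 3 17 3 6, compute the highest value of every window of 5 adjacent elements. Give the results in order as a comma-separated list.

[5, 8, 13, 1, 18] → max 18
[8, 13, 1, 18, 11] → max 18
[13, 1, 18, 11, 14] → max 18
[1, 18, 11, 14, 16] → max 18
[18, 11, 14, 16, 8] → max 18
[11, 14, 16, 8, 19] → max 19
[14, 16, 8, 19, 3] → max 19
[16, 8, 19, 3, 17] → max 19
[8, 19, 3, 17, 3] → max 19
[19, 3, 17, 3, 6] → max 19

18, 18, 18, 18, 18, 19, 19, 19, 19, 19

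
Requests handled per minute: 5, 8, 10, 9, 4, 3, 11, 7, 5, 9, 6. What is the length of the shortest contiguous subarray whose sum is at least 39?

add 5: running sum 5 < 39
add 8: running sum 13 < 39
add 10: running sum 23 < 39
add 9: running sum 32 < 39
add 4: running sum 36 < 39
end 5: [5, 8, 10, 9, 4, 3] sum 39, len 6
end 6: [8, 10, 9, 4, 3, 11] sum 45, len 6
end 7: [10, 9, 4, 3, 11, 7] sum 44, len 6
end 8: [9, 4, 3, 11, 7, 5] sum 39, len 6
end 9: [4, 3, 11, 7, 5, 9] sum 39, len 6
end 10: [3, 11, 7, 5, 9, 6] sum 41, len 6
Shortest qualifying length: 6.

6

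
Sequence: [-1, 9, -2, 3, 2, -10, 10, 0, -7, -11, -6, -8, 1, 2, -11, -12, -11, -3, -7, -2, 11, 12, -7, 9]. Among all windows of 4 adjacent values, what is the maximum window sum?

-1 9 -2 3 → sum 9
9 -2 3 2 → sum 12
-2 3 2 -10 → sum -7
3 2 -10 10 → sum 5
2 -10 10 0 → sum 2
-10 10 0 -7 → sum -7
10 0 -7 -11 → sum -8
0 -7 -11 -6 → sum -24
-7 -11 -6 -8 → sum -32
-11 -6 -8 1 → sum -24
-6 -8 1 2 → sum -11
-8 1 2 -11 → sum -16
1 2 -11 -12 → sum -20
2 -11 -12 -11 → sum -32
-11 -12 -11 -3 → sum -37
-12 -11 -3 -7 → sum -33
-11 -3 -7 -2 → sum -23
-3 -7 -2 11 → sum -1
-7 -2 11 12 → sum 14
-2 11 12 -7 → sum 14
11 12 -7 9 → sum 25
Maximum of these is 25.

25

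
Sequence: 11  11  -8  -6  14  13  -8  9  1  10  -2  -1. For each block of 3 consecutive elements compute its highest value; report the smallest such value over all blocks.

(11, 11, -8) → max 11
(11, -8, -6) → max 11
(-8, -6, 14) → max 14
(-6, 14, 13) → max 14
(14, 13, -8) → max 14
(13, -8, 9) → max 13
(-8, 9, 1) → max 9
(9, 1, 10) → max 10
(1, 10, -2) → max 10
(10, -2, -1) → max 10
Smallest of these is 9.

9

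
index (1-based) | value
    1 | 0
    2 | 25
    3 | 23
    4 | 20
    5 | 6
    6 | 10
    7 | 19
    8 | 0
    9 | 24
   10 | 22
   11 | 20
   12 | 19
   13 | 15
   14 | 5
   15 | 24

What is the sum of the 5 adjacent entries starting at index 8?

85

Elements at indices 8..12: 0, 24, 22, 20, 19
sum(0, 24, 22, 20, 19) = 85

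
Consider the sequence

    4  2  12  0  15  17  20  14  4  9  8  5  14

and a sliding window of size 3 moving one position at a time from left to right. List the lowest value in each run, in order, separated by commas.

2, 0, 0, 0, 15, 14, 4, 4, 4, 5, 5

[4, 2, 12] → min 2
[2, 12, 0] → min 0
[12, 0, 15] → min 0
[0, 15, 17] → min 0
[15, 17, 20] → min 15
[17, 20, 14] → min 14
[20, 14, 4] → min 4
[14, 4, 9] → min 4
[4, 9, 8] → min 4
[9, 8, 5] → min 5
[8, 5, 14] → min 5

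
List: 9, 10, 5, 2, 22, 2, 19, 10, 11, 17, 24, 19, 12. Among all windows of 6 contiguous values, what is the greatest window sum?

(9, 10, 5, 2, 22, 2) → sum 50
(10, 5, 2, 22, 2, 19) → sum 60
(5, 2, 22, 2, 19, 10) → sum 60
(2, 22, 2, 19, 10, 11) → sum 66
(22, 2, 19, 10, 11, 17) → sum 81
(2, 19, 10, 11, 17, 24) → sum 83
(19, 10, 11, 17, 24, 19) → sum 100
(10, 11, 17, 24, 19, 12) → sum 93
Greatest of these is 100.

100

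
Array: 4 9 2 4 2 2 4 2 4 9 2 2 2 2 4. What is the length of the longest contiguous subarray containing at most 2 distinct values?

7

[4] 1 distinct, len 1
[4, 9] 2 distinct, len 2
[9, 2] 2 distinct, len 2
[2, 4] 2 distinct, len 2
[2, 4, 2] 2 distinct, len 3
[2, 4, 2, 2] 2 distinct, len 4
[2, 4, 2, 2, 4] 2 distinct, len 5
[2, 4, 2, 2, 4, 2] 2 distinct, len 6
[2, 4, 2, 2, 4, 2, 4] 2 distinct, len 7
[4, 9] 2 distinct, len 2
[9, 2] 2 distinct, len 2
[9, 2, 2] 2 distinct, len 3
[9, 2, 2, 2] 2 distinct, len 4
[9, 2, 2, 2, 2] 2 distinct, len 5
[2, 2, 2, 2, 4] 2 distinct, len 5
Longest length with ≤2 distinct: 7.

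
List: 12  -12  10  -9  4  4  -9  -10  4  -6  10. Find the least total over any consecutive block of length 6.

-16

12 -12 10 -9 4 4 → sum 9
-12 10 -9 4 4 -9 → sum -12
10 -9 4 4 -9 -10 → sum -10
-9 4 4 -9 -10 4 → sum -16
4 4 -9 -10 4 -6 → sum -13
4 -9 -10 4 -6 10 → sum -7
Least of these is -16.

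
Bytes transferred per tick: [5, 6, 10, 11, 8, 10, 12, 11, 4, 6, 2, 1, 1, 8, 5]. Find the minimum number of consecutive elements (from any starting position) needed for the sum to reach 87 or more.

add 5: running sum 5 < 87
add 6: running sum 11 < 87
add 10: running sum 21 < 87
add 11: running sum 32 < 87
add 8: running sum 40 < 87
add 10: running sum 50 < 87
add 12: running sum 62 < 87
add 11: running sum 73 < 87
add 4: running sum 77 < 87
add 6: running sum 83 < 87
add 2: running sum 85 < 87
add 1: running sum 86 < 87
end 12: [5, 6, 10, 11, 8, 10, 12, 11, 4, 6, 2, 1, 1] sum 87, len 13
end 13: [6, 10, 11, 8, 10, 12, 11, 4, 6, 2, 1, 1, 8] sum 90, len 13
end 14: [10, 11, 8, 10, 12, 11, 4, 6, 2, 1, 1, 8, 5] sum 89, len 13
Shortest qualifying length: 13.

13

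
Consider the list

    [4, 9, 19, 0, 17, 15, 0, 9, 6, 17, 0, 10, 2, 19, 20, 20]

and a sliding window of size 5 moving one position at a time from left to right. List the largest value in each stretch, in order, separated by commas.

19, 19, 19, 17, 17, 17, 17, 17, 17, 19, 20, 20

[4, 9, 19, 0, 17] → max 19
[9, 19, 0, 17, 15] → max 19
[19, 0, 17, 15, 0] → max 19
[0, 17, 15, 0, 9] → max 17
[17, 15, 0, 9, 6] → max 17
[15, 0, 9, 6, 17] → max 17
[0, 9, 6, 17, 0] → max 17
[9, 6, 17, 0, 10] → max 17
[6, 17, 0, 10, 2] → max 17
[17, 0, 10, 2, 19] → max 19
[0, 10, 2, 19, 20] → max 20
[10, 2, 19, 20, 20] → max 20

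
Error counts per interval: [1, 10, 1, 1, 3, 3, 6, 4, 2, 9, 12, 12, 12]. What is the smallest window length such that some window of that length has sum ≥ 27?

add 1: running sum 1 < 27
add 10: running sum 11 < 27
add 1: running sum 12 < 27
add 1: running sum 13 < 27
add 3: running sum 16 < 27
add 3: running sum 19 < 27
add 6: running sum 25 < 27
end 7: [10, 1, 1, 3, 3, 6, 4] sum 28, len 7
end 8: [10, 1, 1, 3, 3, 6, 4, 2] sum 30, len 8
end 9: [3, 3, 6, 4, 2, 9] sum 27, len 6
end 10: [4, 2, 9, 12] sum 27, len 4
end 11: [9, 12, 12] sum 33, len 3
end 12: [12, 12, 12] sum 36, len 3
Shortest qualifying length: 3.

3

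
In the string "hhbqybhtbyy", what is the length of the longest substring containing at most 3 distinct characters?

add h: window [h] (1 distinct), len 1
add h: window [h, h] (1 distinct), len 2
add b: window [h, h, b] (2 distinct), len 3
add q: window [h, h, b, q] (3 distinct), len 4
add y: window [b, q, y] (3 distinct), len 3
add b: window [b, q, y, b] (3 distinct), len 4
add h: window [y, b, h] (3 distinct), len 3
add t: window [b, h, t] (3 distinct), len 3
add b: window [b, h, t, b] (3 distinct), len 4
add y: window [t, b, y] (3 distinct), len 3
add y: window [t, b, y, y] (3 distinct), len 4
Longest length with ≤3 distinct: 4.

4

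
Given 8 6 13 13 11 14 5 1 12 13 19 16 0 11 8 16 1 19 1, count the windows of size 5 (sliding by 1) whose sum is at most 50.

(8, 6, 13, 13, 11) → sum 51
(6, 13, 13, 11, 14) → sum 57
(13, 13, 11, 14, 5) → sum 56
(13, 11, 14, 5, 1) → sum 44  ≤ 50 ✓
(11, 14, 5, 1, 12) → sum 43  ≤ 50 ✓
(14, 5, 1, 12, 13) → sum 45  ≤ 50 ✓
(5, 1, 12, 13, 19) → sum 50  ≤ 50 ✓
(1, 12, 13, 19, 16) → sum 61
(12, 13, 19, 16, 0) → sum 60
(13, 19, 16, 0, 11) → sum 59
(19, 16, 0, 11, 8) → sum 54
(16, 0, 11, 8, 16) → sum 51
(0, 11, 8, 16, 1) → sum 36  ≤ 50 ✓
(11, 8, 16, 1, 19) → sum 55
(8, 16, 1, 19, 1) → sum 45  ≤ 50 ✓
6 windows satisfy the condition.

6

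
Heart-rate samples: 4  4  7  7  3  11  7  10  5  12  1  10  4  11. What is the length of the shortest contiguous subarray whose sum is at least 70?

9

add 4: running sum 4 < 70
add 4: running sum 8 < 70
add 7: running sum 15 < 70
add 7: running sum 22 < 70
add 3: running sum 25 < 70
add 11: running sum 36 < 70
add 7: running sum 43 < 70
add 10: running sum 53 < 70
add 5: running sum 58 < 70
end 9: [4, 4, 7, 7, 3, 11, 7, 10, 5, 12] sum 70, len 10
end 10: [4, 4, 7, 7, 3, 11, 7, 10, 5, 12, 1] sum 71, len 11
end 11: [7, 7, 3, 11, 7, 10, 5, 12, 1, 10] sum 73, len 10
end 12: [7, 3, 11, 7, 10, 5, 12, 1, 10, 4] sum 70, len 10
end 13: [11, 7, 10, 5, 12, 1, 10, 4, 11] sum 71, len 9
Shortest qualifying length: 9.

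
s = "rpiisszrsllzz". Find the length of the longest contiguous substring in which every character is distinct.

4

add r: [r] len 1
add p: [r, p] len 2
add i: [r, p, i] len 3
add i (repeat i, move left end past it): [i] len 1
add s: [i, s] len 2
add s (repeat s, move left end past it): [s] len 1
add z: [s, z] len 2
add r: [s, z, r] len 3
add s (repeat s, move left end past it): [z, r, s] len 3
add l: [z, r, s, l] len 4
add l (repeat l, move left end past it): [l] len 1
add z: [l, z] len 2
add z (repeat z, move left end past it): [z] len 1
Longest all-distinct length: 4.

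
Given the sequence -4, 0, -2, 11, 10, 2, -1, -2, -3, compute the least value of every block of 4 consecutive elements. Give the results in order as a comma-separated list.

-4, -2, -2, -1, -2, -3

[-4, 0, -2, 11] → min -4
[0, -2, 11, 10] → min -2
[-2, 11, 10, 2] → min -2
[11, 10, 2, -1] → min -1
[10, 2, -1, -2] → min -2
[2, -1, -2, -3] → min -3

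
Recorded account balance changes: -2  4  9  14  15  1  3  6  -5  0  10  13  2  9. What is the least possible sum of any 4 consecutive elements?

-2 4 9 14 → sum 25
4 9 14 15 → sum 42
9 14 15 1 → sum 39
14 15 1 3 → sum 33
15 1 3 6 → sum 25
1 3 6 -5 → sum 5
3 6 -5 0 → sum 4
6 -5 0 10 → sum 11
-5 0 10 13 → sum 18
0 10 13 2 → sum 25
10 13 2 9 → sum 34
Least of these is 4.

4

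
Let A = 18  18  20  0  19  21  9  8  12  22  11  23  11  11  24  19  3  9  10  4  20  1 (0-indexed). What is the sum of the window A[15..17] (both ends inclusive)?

31

Elements at indices 15..17: 19, 3, 9
sum(19, 3, 9) = 31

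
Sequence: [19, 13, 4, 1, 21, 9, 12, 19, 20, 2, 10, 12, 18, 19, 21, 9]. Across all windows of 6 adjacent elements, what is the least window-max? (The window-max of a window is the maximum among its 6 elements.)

20

19 13 4 1 21 9 → max 21
13 4 1 21 9 12 → max 21
4 1 21 9 12 19 → max 21
1 21 9 12 19 20 → max 21
21 9 12 19 20 2 → max 21
9 12 19 20 2 10 → max 20
12 19 20 2 10 12 → max 20
19 20 2 10 12 18 → max 20
20 2 10 12 18 19 → max 20
2 10 12 18 19 21 → max 21
10 12 18 19 21 9 → max 21
Least of these is 20.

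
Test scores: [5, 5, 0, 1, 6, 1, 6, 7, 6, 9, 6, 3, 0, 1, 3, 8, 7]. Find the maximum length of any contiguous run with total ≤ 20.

6

Extend to the right; shrink from the left whenever the sum exceeds 20:
→ 5: sum 5, len 1
→ 5: sum 10, len 2
→ 0: sum 10, len 3
→ 1: sum 11, len 4
→ 6: sum 17, len 5
→ 1: sum 18, len 6
→ 6 (dropped 5): sum 19, len 6
→ 7 (dropped 5, 0, 1): sum 20, len 4
→ 6 (dropped 6): sum 20, len 4
→ 9 (dropped 1, 6, 7): sum 15, len 2
→ 6 (dropped 6): sum 15, len 2
→ 3: sum 18, len 3
→ 0: sum 18, len 4
→ 1: sum 19, len 5
→ 3 (dropped 9): sum 13, len 5
→ 8 (dropped 6): sum 15, len 5
→ 7 (dropped 3): sum 19, len 5
Longest length seen: 6.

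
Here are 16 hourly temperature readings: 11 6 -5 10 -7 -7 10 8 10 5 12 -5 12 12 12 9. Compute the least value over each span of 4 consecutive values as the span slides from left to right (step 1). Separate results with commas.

-5, -7, -7, -7, -7, -7, 5, 5, -5, -5, -5, -5, 9

Sliding a size-4 window across the 16 values:
(11, 6, -5, 10) → min -5
(6, -5, 10, -7) → min -7
(-5, 10, -7, -7) → min -7
(10, -7, -7, 10) → min -7
(-7, -7, 10, 8) → min -7
(-7, 10, 8, 10) → min -7
(10, 8, 10, 5) → min 5
(8, 10, 5, 12) → min 5
(10, 5, 12, -5) → min -5
(5, 12, -5, 12) → min -5
(12, -5, 12, 12) → min -5
(-5, 12, 12, 12) → min -5
(12, 12, 12, 9) → min 9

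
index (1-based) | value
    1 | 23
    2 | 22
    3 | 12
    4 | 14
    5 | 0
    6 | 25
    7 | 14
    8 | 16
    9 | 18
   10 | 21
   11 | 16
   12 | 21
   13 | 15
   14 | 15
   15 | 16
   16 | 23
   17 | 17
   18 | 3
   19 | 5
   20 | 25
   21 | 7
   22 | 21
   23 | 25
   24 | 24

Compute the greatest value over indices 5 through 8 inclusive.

25

Elements at indices 5..8: 0, 25, 14, 16
max(0, 25, 14, 16) = 25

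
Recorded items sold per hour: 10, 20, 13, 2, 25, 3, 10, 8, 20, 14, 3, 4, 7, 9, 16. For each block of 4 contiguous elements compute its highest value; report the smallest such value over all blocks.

9

10 20 13 2 → max 20
20 13 2 25 → max 25
13 2 25 3 → max 25
2 25 3 10 → max 25
25 3 10 8 → max 25
3 10 8 20 → max 20
10 8 20 14 → max 20
8 20 14 3 → max 20
20 14 3 4 → max 20
14 3 4 7 → max 14
3 4 7 9 → max 9
4 7 9 16 → max 16
Smallest of these is 9.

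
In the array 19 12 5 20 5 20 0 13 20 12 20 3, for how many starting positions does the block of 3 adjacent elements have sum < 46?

[19, 12, 5] → sum 36  < 46 ✓
[12, 5, 20] → sum 37  < 46 ✓
[5, 20, 5] → sum 30  < 46 ✓
[20, 5, 20] → sum 45  < 46 ✓
[5, 20, 0] → sum 25  < 46 ✓
[20, 0, 13] → sum 33  < 46 ✓
[0, 13, 20] → sum 33  < 46 ✓
[13, 20, 12] → sum 45  < 46 ✓
[20, 12, 20] → sum 52
[12, 20, 3] → sum 35  < 46 ✓
9 windows satisfy the condition.

9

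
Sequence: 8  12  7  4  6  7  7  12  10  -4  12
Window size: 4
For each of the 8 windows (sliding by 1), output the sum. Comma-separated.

31, 29, 24, 24, 32, 36, 25, 30

Sliding a size-4 window across the 11 values:
(8, 12, 7, 4) → sum 31
(12, 7, 4, 6) → sum 29
(7, 4, 6, 7) → sum 24
(4, 6, 7, 7) → sum 24
(6, 7, 7, 12) → sum 32
(7, 7, 12, 10) → sum 36
(7, 12, 10, -4) → sum 25
(12, 10, -4, 12) → sum 30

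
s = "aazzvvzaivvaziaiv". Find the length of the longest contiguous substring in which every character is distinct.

add a: [a] len 1
add a (repeat a, move left end past it): [a] len 1
add z: [a, z] len 2
add z (repeat z, move left end past it): [z] len 1
add v: [z, v] len 2
add v (repeat v, move left end past it): [v] len 1
add z: [v, z] len 2
add a: [v, z, a] len 3
add i: [v, z, a, i] len 4
add v (repeat v, move left end past it): [z, a, i, v] len 4
add v (repeat v, move left end past it): [v] len 1
add a: [v, a] len 2
add z: [v, a, z] len 3
add i: [v, a, z, i] len 4
add a (repeat a, move left end past it): [z, i, a] len 3
add i (repeat i, move left end past it): [a, i] len 2
add v: [a, i, v] len 3
Longest all-distinct length: 4.

4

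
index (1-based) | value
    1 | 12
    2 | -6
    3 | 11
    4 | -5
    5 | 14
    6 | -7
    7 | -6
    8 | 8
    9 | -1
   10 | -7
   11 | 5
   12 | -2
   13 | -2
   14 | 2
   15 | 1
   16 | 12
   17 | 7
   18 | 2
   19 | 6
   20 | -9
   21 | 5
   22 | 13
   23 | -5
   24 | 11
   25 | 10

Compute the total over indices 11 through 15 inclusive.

Elements at indices 11..15: 5, -2, -2, 2, 1
sum(5, -2, -2, 2, 1) = 4

4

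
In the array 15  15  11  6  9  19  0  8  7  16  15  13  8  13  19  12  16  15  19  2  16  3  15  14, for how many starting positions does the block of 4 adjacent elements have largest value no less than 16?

(15, 15, 11, 6) → max 15
(15, 11, 6, 9) → max 15
(11, 6, 9, 19) → max 19  ≥ 16 ✓
(6, 9, 19, 0) → max 19  ≥ 16 ✓
(9, 19, 0, 8) → max 19  ≥ 16 ✓
(19, 0, 8, 7) → max 19  ≥ 16 ✓
(0, 8, 7, 16) → max 16  ≥ 16 ✓
(8, 7, 16, 15) → max 16  ≥ 16 ✓
(7, 16, 15, 13) → max 16  ≥ 16 ✓
(16, 15, 13, 8) → max 16  ≥ 16 ✓
(15, 13, 8, 13) → max 15
(13, 8, 13, 19) → max 19  ≥ 16 ✓
(8, 13, 19, 12) → max 19  ≥ 16 ✓
(13, 19, 12, 16) → max 19  ≥ 16 ✓
(19, 12, 16, 15) → max 19  ≥ 16 ✓
(12, 16, 15, 19) → max 19  ≥ 16 ✓
(16, 15, 19, 2) → max 19  ≥ 16 ✓
(15, 19, 2, 16) → max 19  ≥ 16 ✓
(19, 2, 16, 3) → max 19  ≥ 16 ✓
(2, 16, 3, 15) → max 16  ≥ 16 ✓
(16, 3, 15, 14) → max 16  ≥ 16 ✓
18 windows satisfy the condition.

18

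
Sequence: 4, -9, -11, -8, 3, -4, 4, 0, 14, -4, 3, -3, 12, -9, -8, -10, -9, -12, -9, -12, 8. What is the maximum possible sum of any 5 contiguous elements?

22

Each size-5 window and its sum:
[4, -9, -11, -8, 3] → sum -21
[-9, -11, -8, 3, -4] → sum -29
[-11, -8, 3, -4, 4] → sum -16
[-8, 3, -4, 4, 0] → sum -5
[3, -4, 4, 0, 14] → sum 17
[-4, 4, 0, 14, -4] → sum 10
[4, 0, 14, -4, 3] → sum 17
[0, 14, -4, 3, -3] → sum 10
[14, -4, 3, -3, 12] → sum 22
[-4, 3, -3, 12, -9] → sum -1
[3, -3, 12, -9, -8] → sum -5
[-3, 12, -9, -8, -10] → sum -18
[12, -9, -8, -10, -9] → sum -24
[-9, -8, -10, -9, -12] → sum -48
[-8, -10, -9, -12, -9] → sum -48
[-10, -9, -12, -9, -12] → sum -52
[-9, -12, -9, -12, 8] → sum -34
Maximum of these is 22.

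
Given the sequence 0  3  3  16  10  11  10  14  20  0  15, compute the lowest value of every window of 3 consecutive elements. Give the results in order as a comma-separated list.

0 3 3 → min 0
3 3 16 → min 3
3 16 10 → min 3
16 10 11 → min 10
10 11 10 → min 10
11 10 14 → min 10
10 14 20 → min 10
14 20 0 → min 0
20 0 15 → min 0

0, 3, 3, 10, 10, 10, 10, 0, 0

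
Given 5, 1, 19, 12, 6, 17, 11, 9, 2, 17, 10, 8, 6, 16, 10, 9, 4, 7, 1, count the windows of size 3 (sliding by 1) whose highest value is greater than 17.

3

(5, 1, 19) → max 19  > 17 ✓
(1, 19, 12) → max 19  > 17 ✓
(19, 12, 6) → max 19  > 17 ✓
(12, 6, 17) → max 17
(6, 17, 11) → max 17
(17, 11, 9) → max 17
(11, 9, 2) → max 11
(9, 2, 17) → max 17
(2, 17, 10) → max 17
(17, 10, 8) → max 17
(10, 8, 6) → max 10
(8, 6, 16) → max 16
(6, 16, 10) → max 16
(16, 10, 9) → max 16
(10, 9, 4) → max 10
(9, 4, 7) → max 9
(4, 7, 1) → max 7
3 windows satisfy the condition.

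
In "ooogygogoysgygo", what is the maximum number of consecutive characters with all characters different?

add o: [o] len 1
add o (repeat o, move left end past it): [o] len 1
add o (repeat o, move left end past it): [o] len 1
add g: [o, g] len 2
add y: [o, g, y] len 3
add g (repeat g, move left end past it): [y, g] len 2
add o: [y, g, o] len 3
add g (repeat g, move left end past it): [o, g] len 2
add o (repeat o, move left end past it): [g, o] len 2
add y: [g, o, y] len 3
add s: [g, o, y, s] len 4
add g (repeat g, move left end past it): [o, y, s, g] len 4
add y (repeat y, move left end past it): [s, g, y] len 3
add g (repeat g, move left end past it): [y, g] len 2
add o: [y, g, o] len 3
Longest all-distinct length: 4.

4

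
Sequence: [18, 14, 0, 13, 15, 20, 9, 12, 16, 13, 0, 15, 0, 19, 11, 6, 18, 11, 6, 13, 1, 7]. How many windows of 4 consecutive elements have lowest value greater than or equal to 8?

4

(18, 14, 0, 13) → min 0
(14, 0, 13, 15) → min 0
(0, 13, 15, 20) → min 0
(13, 15, 20, 9) → min 9  ≥ 8 ✓
(15, 20, 9, 12) → min 9  ≥ 8 ✓
(20, 9, 12, 16) → min 9  ≥ 8 ✓
(9, 12, 16, 13) → min 9  ≥ 8 ✓
(12, 16, 13, 0) → min 0
(16, 13, 0, 15) → min 0
(13, 0, 15, 0) → min 0
(0, 15, 0, 19) → min 0
(15, 0, 19, 11) → min 0
(0, 19, 11, 6) → min 0
(19, 11, 6, 18) → min 6
(11, 6, 18, 11) → min 6
(6, 18, 11, 6) → min 6
(18, 11, 6, 13) → min 6
(11, 6, 13, 1) → min 1
(6, 13, 1, 7) → min 1
4 windows satisfy the condition.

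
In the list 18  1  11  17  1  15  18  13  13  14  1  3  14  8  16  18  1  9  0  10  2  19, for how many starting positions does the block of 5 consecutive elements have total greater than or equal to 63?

2

18 1 11 17 1 → sum 48
1 11 17 1 15 → sum 45
11 17 1 15 18 → sum 62
17 1 15 18 13 → sum 64  ≥ 63 ✓
1 15 18 13 13 → sum 60
15 18 13 13 14 → sum 73  ≥ 63 ✓
18 13 13 14 1 → sum 59
13 13 14 1 3 → sum 44
13 14 1 3 14 → sum 45
14 1 3 14 8 → sum 40
1 3 14 8 16 → sum 42
3 14 8 16 18 → sum 59
14 8 16 18 1 → sum 57
8 16 18 1 9 → sum 52
16 18 1 9 0 → sum 44
18 1 9 0 10 → sum 38
1 9 0 10 2 → sum 22
9 0 10 2 19 → sum 40
2 windows satisfy the condition.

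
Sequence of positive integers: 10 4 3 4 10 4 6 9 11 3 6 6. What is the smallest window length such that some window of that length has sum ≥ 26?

3

add 10: running sum 10 < 26
add 4: running sum 14 < 26
add 3: running sum 17 < 26
add 4: running sum 21 < 26
end 4: [10, 4, 3, 4, 10] sum 31, len 5
end 5: [10, 4, 3, 4, 10, 4] sum 35, len 6
end 6: [3, 4, 10, 4, 6] sum 27, len 5
end 7: [10, 4, 6, 9] sum 29, len 4
end 8: [6, 9, 11] sum 26, len 3
end 9: [6, 9, 11, 3] sum 29, len 4
end 10: [9, 11, 3, 6] sum 29, len 4
end 11: [11, 3, 6, 6] sum 26, len 4
Shortest qualifying length: 3.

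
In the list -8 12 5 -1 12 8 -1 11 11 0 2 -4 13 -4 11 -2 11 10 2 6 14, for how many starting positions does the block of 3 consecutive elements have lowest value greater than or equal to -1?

11

-8 12 5 → min -8
12 5 -1 → min -1  ≥ -1 ✓
5 -1 12 → min -1  ≥ -1 ✓
-1 12 8 → min -1  ≥ -1 ✓
12 8 -1 → min -1  ≥ -1 ✓
8 -1 11 → min -1  ≥ -1 ✓
-1 11 11 → min -1  ≥ -1 ✓
11 11 0 → min 0  ≥ -1 ✓
11 0 2 → min 0  ≥ -1 ✓
0 2 -4 → min -4
2 -4 13 → min -4
-4 13 -4 → min -4
13 -4 11 → min -4
-4 11 -2 → min -4
11 -2 11 → min -2
-2 11 10 → min -2
11 10 2 → min 2  ≥ -1 ✓
10 2 6 → min 2  ≥ -1 ✓
2 6 14 → min 2  ≥ -1 ✓
11 windows satisfy the condition.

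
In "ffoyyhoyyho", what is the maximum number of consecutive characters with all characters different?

3

[f] len 1
[f] len 1
[f, o] len 2
[f, o, y] len 3
[y] len 1
[y, h] len 2
[y, h, o] len 3
[h, o, y] len 3
[y] len 1
[y, h] len 2
[y, h, o] len 3
Longest all-distinct length: 3.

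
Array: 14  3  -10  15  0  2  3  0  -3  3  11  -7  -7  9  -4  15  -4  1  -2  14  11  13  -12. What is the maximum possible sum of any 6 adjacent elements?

14 3 -10 15 0 2 → sum 24
3 -10 15 0 2 3 → sum 13
-10 15 0 2 3 0 → sum 10
15 0 2 3 0 -3 → sum 17
0 2 3 0 -3 3 → sum 5
2 3 0 -3 3 11 → sum 16
3 0 -3 3 11 -7 → sum 7
0 -3 3 11 -7 -7 → sum -3
-3 3 11 -7 -7 9 → sum 6
3 11 -7 -7 9 -4 → sum 5
11 -7 -7 9 -4 15 → sum 17
-7 -7 9 -4 15 -4 → sum 2
-7 9 -4 15 -4 1 → sum 10
9 -4 15 -4 1 -2 → sum 15
-4 15 -4 1 -2 14 → sum 20
15 -4 1 -2 14 11 → sum 35
-4 1 -2 14 11 13 → sum 33
1 -2 14 11 13 -12 → sum 25
Maximum of these is 35.

35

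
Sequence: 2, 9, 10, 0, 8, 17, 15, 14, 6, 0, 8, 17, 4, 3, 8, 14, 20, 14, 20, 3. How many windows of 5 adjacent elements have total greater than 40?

12

[2, 9, 10, 0, 8] → sum 29
[9, 10, 0, 8, 17] → sum 44  > 40 ✓
[10, 0, 8, 17, 15] → sum 50  > 40 ✓
[0, 8, 17, 15, 14] → sum 54  > 40 ✓
[8, 17, 15, 14, 6] → sum 60  > 40 ✓
[17, 15, 14, 6, 0] → sum 52  > 40 ✓
[15, 14, 6, 0, 8] → sum 43  > 40 ✓
[14, 6, 0, 8, 17] → sum 45  > 40 ✓
[6, 0, 8, 17, 4] → sum 35
[0, 8, 17, 4, 3] → sum 32
[8, 17, 4, 3, 8] → sum 40
[17, 4, 3, 8, 14] → sum 46  > 40 ✓
[4, 3, 8, 14, 20] → sum 49  > 40 ✓
[3, 8, 14, 20, 14] → sum 59  > 40 ✓
[8, 14, 20, 14, 20] → sum 76  > 40 ✓
[14, 20, 14, 20, 3] → sum 71  > 40 ✓
12 windows satisfy the condition.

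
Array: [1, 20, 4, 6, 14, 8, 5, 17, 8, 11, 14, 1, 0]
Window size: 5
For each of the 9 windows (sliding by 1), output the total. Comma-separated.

45, 52, 37, 50, 52, 49, 55, 51, 34

1 20 4 6 14 → sum 45
20 4 6 14 8 → sum 52
4 6 14 8 5 → sum 37
6 14 8 5 17 → sum 50
14 8 5 17 8 → sum 52
8 5 17 8 11 → sum 49
5 17 8 11 14 → sum 55
17 8 11 14 1 → sum 51
8 11 14 1 0 → sum 34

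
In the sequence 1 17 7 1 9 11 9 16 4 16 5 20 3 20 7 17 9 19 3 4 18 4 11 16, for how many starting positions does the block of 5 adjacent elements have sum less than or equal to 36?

1

1 17 7 1 9 → sum 35  ≤ 36 ✓
17 7 1 9 11 → sum 45
7 1 9 11 9 → sum 37
1 9 11 9 16 → sum 46
9 11 9 16 4 → sum 49
11 9 16 4 16 → sum 56
9 16 4 16 5 → sum 50
16 4 16 5 20 → sum 61
4 16 5 20 3 → sum 48
16 5 20 3 20 → sum 64
5 20 3 20 7 → sum 55
20 3 20 7 17 → sum 67
3 20 7 17 9 → sum 56
20 7 17 9 19 → sum 72
7 17 9 19 3 → sum 55
17 9 19 3 4 → sum 52
9 19 3 4 18 → sum 53
19 3 4 18 4 → sum 48
3 4 18 4 11 → sum 40
4 18 4 11 16 → sum 53
1 window satisfy the condition.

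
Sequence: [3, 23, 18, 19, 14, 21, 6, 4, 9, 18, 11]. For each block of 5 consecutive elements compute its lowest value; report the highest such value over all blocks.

14

Each size-5 window and its min:
3 23 18 19 14 → min 3
23 18 19 14 21 → min 14
18 19 14 21 6 → min 6
19 14 21 6 4 → min 4
14 21 6 4 9 → min 4
21 6 4 9 18 → min 4
6 4 9 18 11 → min 4
Highest of these is 14.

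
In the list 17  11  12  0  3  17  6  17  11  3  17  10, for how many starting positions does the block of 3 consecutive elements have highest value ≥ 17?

8

(17, 11, 12) → max 17  ≥ 17 ✓
(11, 12, 0) → max 12
(12, 0, 3) → max 12
(0, 3, 17) → max 17  ≥ 17 ✓
(3, 17, 6) → max 17  ≥ 17 ✓
(17, 6, 17) → max 17  ≥ 17 ✓
(6, 17, 11) → max 17  ≥ 17 ✓
(17, 11, 3) → max 17  ≥ 17 ✓
(11, 3, 17) → max 17  ≥ 17 ✓
(3, 17, 10) → max 17  ≥ 17 ✓
8 windows satisfy the condition.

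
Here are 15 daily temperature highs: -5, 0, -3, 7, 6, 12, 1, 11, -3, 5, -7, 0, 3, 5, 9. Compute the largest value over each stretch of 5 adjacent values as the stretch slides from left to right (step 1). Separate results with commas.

7, 12, 12, 12, 12, 12, 11, 11, 5, 5, 9

(-5, 0, -3, 7, 6) → max 7
(0, -3, 7, 6, 12) → max 12
(-3, 7, 6, 12, 1) → max 12
(7, 6, 12, 1, 11) → max 12
(6, 12, 1, 11, -3) → max 12
(12, 1, 11, -3, 5) → max 12
(1, 11, -3, 5, -7) → max 11
(11, -3, 5, -7, 0) → max 11
(-3, 5, -7, 0, 3) → max 5
(5, -7, 0, 3, 5) → max 5
(-7, 0, 3, 5, 9) → max 9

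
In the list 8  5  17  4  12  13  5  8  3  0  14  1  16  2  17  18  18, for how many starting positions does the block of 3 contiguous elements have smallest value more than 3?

(8, 5, 17) → min 5  > 3 ✓
(5, 17, 4) → min 4  > 3 ✓
(17, 4, 12) → min 4  > 3 ✓
(4, 12, 13) → min 4  > 3 ✓
(12, 13, 5) → min 5  > 3 ✓
(13, 5, 8) → min 5  > 3 ✓
(5, 8, 3) → min 3
(8, 3, 0) → min 0
(3, 0, 14) → min 0
(0, 14, 1) → min 0
(14, 1, 16) → min 1
(1, 16, 2) → min 1
(16, 2, 17) → min 2
(2, 17, 18) → min 2
(17, 18, 18) → min 17  > 3 ✓
7 windows satisfy the condition.

7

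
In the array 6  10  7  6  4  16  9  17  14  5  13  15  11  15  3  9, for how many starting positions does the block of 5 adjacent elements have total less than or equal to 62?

11

(6, 10, 7, 6, 4) → sum 33  ≤ 62 ✓
(10, 7, 6, 4, 16) → sum 43  ≤ 62 ✓
(7, 6, 4, 16, 9) → sum 42  ≤ 62 ✓
(6, 4, 16, 9, 17) → sum 52  ≤ 62 ✓
(4, 16, 9, 17, 14) → sum 60  ≤ 62 ✓
(16, 9, 17, 14, 5) → sum 61  ≤ 62 ✓
(9, 17, 14, 5, 13) → sum 58  ≤ 62 ✓
(17, 14, 5, 13, 15) → sum 64
(14, 5, 13, 15, 11) → sum 58  ≤ 62 ✓
(5, 13, 15, 11, 15) → sum 59  ≤ 62 ✓
(13, 15, 11, 15, 3) → sum 57  ≤ 62 ✓
(15, 11, 15, 3, 9) → sum 53  ≤ 62 ✓
11 windows satisfy the condition.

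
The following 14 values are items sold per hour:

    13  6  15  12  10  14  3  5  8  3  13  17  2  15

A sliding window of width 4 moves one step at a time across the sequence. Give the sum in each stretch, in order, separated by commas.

Sliding a size-4 window across the 14 values:
(13, 6, 15, 12) → sum 46
(6, 15, 12, 10) → sum 43
(15, 12, 10, 14) → sum 51
(12, 10, 14, 3) → sum 39
(10, 14, 3, 5) → sum 32
(14, 3, 5, 8) → sum 30
(3, 5, 8, 3) → sum 19
(5, 8, 3, 13) → sum 29
(8, 3, 13, 17) → sum 41
(3, 13, 17, 2) → sum 35
(13, 17, 2, 15) → sum 47

46, 43, 51, 39, 32, 30, 19, 29, 41, 35, 47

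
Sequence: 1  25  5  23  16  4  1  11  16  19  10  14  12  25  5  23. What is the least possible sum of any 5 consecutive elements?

[1, 25, 5, 23, 16] → sum 70
[25, 5, 23, 16, 4] → sum 73
[5, 23, 16, 4, 1] → sum 49
[23, 16, 4, 1, 11] → sum 55
[16, 4, 1, 11, 16] → sum 48
[4, 1, 11, 16, 19] → sum 51
[1, 11, 16, 19, 10] → sum 57
[11, 16, 19, 10, 14] → sum 70
[16, 19, 10, 14, 12] → sum 71
[19, 10, 14, 12, 25] → sum 80
[10, 14, 12, 25, 5] → sum 66
[14, 12, 25, 5, 23] → sum 79
Least of these is 48.

48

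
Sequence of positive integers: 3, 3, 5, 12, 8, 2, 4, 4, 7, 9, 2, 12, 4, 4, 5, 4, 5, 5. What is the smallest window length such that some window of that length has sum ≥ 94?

add 3: running sum 3 < 94
add 3: running sum 6 < 94
add 5: running sum 11 < 94
add 12: running sum 23 < 94
add 8: running sum 31 < 94
add 2: running sum 33 < 94
add 4: running sum 37 < 94
add 4: running sum 41 < 94
add 7: running sum 48 < 94
add 9: running sum 57 < 94
add 2: running sum 59 < 94
add 12: running sum 71 < 94
add 4: running sum 75 < 94
add 4: running sum 79 < 94
add 5: running sum 84 < 94
add 4: running sum 88 < 94
add 5: running sum 93 < 94
add 5: shortest ending here [3, 5, 12, 8, 2, 4, 4, 7, 9, 2, 12, 4, 4, 5, 4, 5, 5] sum 95, len 17
Shortest qualifying length: 17.

17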